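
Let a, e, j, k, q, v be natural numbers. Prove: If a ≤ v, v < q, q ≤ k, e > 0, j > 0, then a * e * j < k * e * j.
v < q and q ≤ k, therefore v < k. a ≤ v, so a < k. e > 0, so a * e < k * e. j > 0, so a * e * j < k * e * j.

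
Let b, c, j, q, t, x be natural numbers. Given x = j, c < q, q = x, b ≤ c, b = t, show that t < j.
q = x and x = j, therefore q = j. Because b ≤ c and c < q, b < q. b = t, so t < q. Because q = j, t < j.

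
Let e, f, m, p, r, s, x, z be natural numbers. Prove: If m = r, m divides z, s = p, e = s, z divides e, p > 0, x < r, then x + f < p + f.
Because e = s and s = p, e = p. m divides z and z divides e, hence m divides e. m = r, so r divides e. Since e = p, r divides p. Since p > 0, r ≤ p. x < r, so x < p. Then x + f < p + f.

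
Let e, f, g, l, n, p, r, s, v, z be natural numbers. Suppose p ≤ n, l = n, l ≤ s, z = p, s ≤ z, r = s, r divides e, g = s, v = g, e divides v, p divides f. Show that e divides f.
l = n and l ≤ s, hence n ≤ s. Since p ≤ n, p ≤ s. z = p and s ≤ z, therefore s ≤ p. Since p ≤ s, p = s. r = s and r divides e, so s divides e. Since v = g and e divides v, e divides g. From g = s, e divides s. Since s divides e, s = e. Because p = s, p = e. Since p divides f, e divides f.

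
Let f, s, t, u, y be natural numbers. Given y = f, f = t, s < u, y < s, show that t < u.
Because y = f and f = t, y = t. From y < s and s < u, y < u. y = t, so t < u.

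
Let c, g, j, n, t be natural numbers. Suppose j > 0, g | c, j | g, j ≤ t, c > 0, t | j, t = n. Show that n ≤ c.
Since t | j and j > 0, t ≤ j. Because j ≤ t, j = t. t = n, so j = n. j | g and g | c, therefore j | c. c > 0, so j ≤ c. j = n, so n ≤ c.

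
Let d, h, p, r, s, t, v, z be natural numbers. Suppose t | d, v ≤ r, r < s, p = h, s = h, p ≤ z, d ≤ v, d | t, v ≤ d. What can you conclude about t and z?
t < z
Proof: v ≤ d and d ≤ v, thus v = d. Since d | t and t | d, d = t. From v = d, v = t. Since v ≤ r, t ≤ r. Since s = h and r < s, r < h. From p = h and p ≤ z, h ≤ z. Since r < h, r < z. Since t ≤ r, t < z.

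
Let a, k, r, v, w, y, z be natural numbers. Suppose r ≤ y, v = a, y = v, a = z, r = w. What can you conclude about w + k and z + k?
w + k ≤ z + k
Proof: y = v and v = a, therefore y = a. From a = z, y = z. Since r = w and r ≤ y, w ≤ y. Because y = z, w ≤ z. Then w + k ≤ z + k.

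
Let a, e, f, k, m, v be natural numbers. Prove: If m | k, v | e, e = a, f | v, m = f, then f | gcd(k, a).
Because m = f and m | k, f | k. From e = a and v | e, v | a. f | v, so f | a. f | k, so f | gcd(k, a).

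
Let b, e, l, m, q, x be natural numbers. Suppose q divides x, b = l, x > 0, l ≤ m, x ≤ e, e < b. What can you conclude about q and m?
q < m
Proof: q divides x and x > 0, so q ≤ x. b = l and e < b, thus e < l. x ≤ e, so x < l. Because q ≤ x, q < l. Since l ≤ m, q < m.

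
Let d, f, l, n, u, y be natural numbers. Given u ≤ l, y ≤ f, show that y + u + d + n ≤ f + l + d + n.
Since y ≤ f and u ≤ l, y + u ≤ f + l. Then y + u + d ≤ f + l + d. Then y + u + d + n ≤ f + l + d + n.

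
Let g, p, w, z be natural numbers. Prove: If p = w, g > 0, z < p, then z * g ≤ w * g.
p = w and z < p, so z < w. g > 0, so z * g < w * g. Then z * g ≤ w * g.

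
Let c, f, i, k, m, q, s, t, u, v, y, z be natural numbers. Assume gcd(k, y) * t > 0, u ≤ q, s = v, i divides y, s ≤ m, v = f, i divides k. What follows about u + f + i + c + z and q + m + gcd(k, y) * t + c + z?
u + f + i + c + z ≤ q + m + gcd(k, y) * t + c + z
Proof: s = v and v = f, hence s = f. Since s ≤ m, f ≤ m. i divides k and i divides y, so i divides gcd(k, y). Then i divides gcd(k, y) * t. Since gcd(k, y) * t > 0, i ≤ gcd(k, y) * t. Since f ≤ m, f + i ≤ m + gcd(k, y) * t. Then f + i + c ≤ m + gcd(k, y) * t + c. Then f + i + c + z ≤ m + gcd(k, y) * t + c + z. From u ≤ q, u + f + i + c + z ≤ q + m + gcd(k, y) * t + c + z.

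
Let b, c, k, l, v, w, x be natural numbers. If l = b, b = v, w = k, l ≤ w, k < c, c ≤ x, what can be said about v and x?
v < x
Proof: Because l = b and b = v, l = v. Because w = k and l ≤ w, l ≤ k. l = v, so v ≤ k. k < c and c ≤ x, hence k < x. Since v ≤ k, v < x.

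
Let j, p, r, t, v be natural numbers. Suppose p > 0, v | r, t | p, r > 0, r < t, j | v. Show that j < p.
Because j | v and v | r, j | r. Since r > 0, j ≤ r. Since t | p and p > 0, t ≤ p. Since r < t, r < p. j ≤ r, so j < p.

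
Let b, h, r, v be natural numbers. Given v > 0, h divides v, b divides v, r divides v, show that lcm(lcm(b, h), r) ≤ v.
b divides v and h divides v, so lcm(b, h) divides v. Since r divides v, lcm(lcm(b, h), r) divides v. Since v > 0, lcm(lcm(b, h), r) ≤ v.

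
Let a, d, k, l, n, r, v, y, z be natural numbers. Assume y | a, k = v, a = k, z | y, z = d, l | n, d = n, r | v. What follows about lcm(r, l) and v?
lcm(r, l) | v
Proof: Because z = d and d = n, z = n. z | y, so n | y. l | n, so l | y. Since a = k and y | a, y | k. Since k = v, y | v. Since l | y, l | v. Since r | v, lcm(r, l) | v.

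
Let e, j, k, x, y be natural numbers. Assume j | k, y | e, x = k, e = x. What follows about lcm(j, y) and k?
lcm(j, y) | k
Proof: e = x and y | e, hence y | x. x = k, so y | k. Since j | k, lcm(j, y) | k.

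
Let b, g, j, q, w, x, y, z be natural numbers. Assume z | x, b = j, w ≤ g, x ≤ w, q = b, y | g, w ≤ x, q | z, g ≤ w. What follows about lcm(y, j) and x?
lcm(y, j) | x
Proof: Since w ≤ x and x ≤ w, w = x. g ≤ w and w ≤ g, so g = w. Since y | g, y | w. w = x, so y | x. q = b and b = j, thus q = j. q | z and z | x, so q | x. Since q = j, j | x. Since y | x, lcm(y, j) | x.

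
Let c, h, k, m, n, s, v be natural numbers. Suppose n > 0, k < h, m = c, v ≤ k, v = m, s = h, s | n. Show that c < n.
From v = m and v ≤ k, m ≤ k. From k < h, m < h. Since s = h and s | n, h | n. Because n > 0, h ≤ n. From m < h, m < n. Since m = c, c < n.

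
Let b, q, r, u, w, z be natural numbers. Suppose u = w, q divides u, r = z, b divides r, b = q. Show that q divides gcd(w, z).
u = w and q divides u, therefore q divides w. From r = z and b divides r, b divides z. Because b = q, q divides z. q divides w, so q divides gcd(w, z).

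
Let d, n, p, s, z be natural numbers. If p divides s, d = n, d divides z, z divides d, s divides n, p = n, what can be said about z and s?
z = s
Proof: z divides d and d divides z, hence z = d. d = n, so z = n. p = n and p divides s, therefore n divides s. Since s divides n, n = s. Since z = n, z = s.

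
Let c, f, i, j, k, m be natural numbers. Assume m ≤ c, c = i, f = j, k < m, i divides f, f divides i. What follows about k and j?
k < j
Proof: i divides f and f divides i, thus i = f. Since c = i, c = f. From f = j, c = j. k < m and m ≤ c, thus k < c. Since c = j, k < j.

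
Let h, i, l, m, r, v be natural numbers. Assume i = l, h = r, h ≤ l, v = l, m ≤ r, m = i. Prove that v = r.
Since m = i and i = l, m = l. m ≤ r, so l ≤ r. h = r and h ≤ l, hence r ≤ l. Since l ≤ r, l = r. v = l, so v = r.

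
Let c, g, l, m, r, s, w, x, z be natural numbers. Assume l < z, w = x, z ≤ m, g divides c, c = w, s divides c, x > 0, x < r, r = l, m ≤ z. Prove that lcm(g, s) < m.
c = w and w = x, so c = x. g divides c and s divides c, thus lcm(g, s) divides c. Since c = x, lcm(g, s) divides x. From x > 0, lcm(g, s) ≤ x. Since z ≤ m and m ≤ z, z = m. r = l and x < r, hence x < l. l < z, so x < z. Since z = m, x < m. lcm(g, s) ≤ x, so lcm(g, s) < m.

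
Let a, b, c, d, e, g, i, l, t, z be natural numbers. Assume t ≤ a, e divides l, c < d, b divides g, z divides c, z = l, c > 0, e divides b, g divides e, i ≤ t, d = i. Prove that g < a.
e divides b and b divides g, hence e divides g. g divides e, so e = g. z = l and z divides c, so l divides c. e divides l, so e divides c. c > 0, so e ≤ c. e = g, so g ≤ c. From d = i and c < d, c < i. i ≤ t, so c < t. From g ≤ c, g < t. Since t ≤ a, g < a.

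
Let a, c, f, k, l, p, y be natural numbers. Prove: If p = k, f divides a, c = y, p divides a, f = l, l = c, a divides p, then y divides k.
From a divides p and p divides a, a = p. f = l and l = c, thus f = c. Since f divides a, c divides a. Since c = y, y divides a. From a = p, y divides p. Since p = k, y divides k.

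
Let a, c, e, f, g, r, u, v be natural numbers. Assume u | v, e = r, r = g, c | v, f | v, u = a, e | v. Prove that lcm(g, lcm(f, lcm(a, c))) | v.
Since e = r and e | v, r | v. r = g, so g | v. u = a and u | v, therefore a | v. Because c | v, lcm(a, c) | v. Since f | v, lcm(f, lcm(a, c)) | v. g | v, so lcm(g, lcm(f, lcm(a, c))) | v.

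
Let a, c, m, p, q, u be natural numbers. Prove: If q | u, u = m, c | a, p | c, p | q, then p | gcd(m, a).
p | q and q | u, therefore p | u. Because u = m, p | m. From p | c and c | a, p | a. p | m, so p | gcd(m, a).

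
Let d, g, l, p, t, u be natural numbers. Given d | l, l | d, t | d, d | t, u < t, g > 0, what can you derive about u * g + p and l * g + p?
u * g + p < l * g + p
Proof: Because d | l and l | d, d = l. t | d and d | t, so t = d. u < t, so u < d. From d = l, u < l. Since g > 0, u * g < l * g. Then u * g + p < l * g + p.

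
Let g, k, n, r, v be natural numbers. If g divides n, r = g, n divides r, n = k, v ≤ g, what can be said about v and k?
v ≤ k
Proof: r = g and n divides r, thus n divides g. g divides n, so g = n. Since n = k, g = k. Since v ≤ g, v ≤ k.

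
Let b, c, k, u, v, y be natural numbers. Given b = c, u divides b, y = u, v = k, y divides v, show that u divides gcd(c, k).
b = c and u divides b, so u divides c. Since v = k and y divides v, y divides k. Since y = u, u divides k. Since u divides c, u divides gcd(c, k).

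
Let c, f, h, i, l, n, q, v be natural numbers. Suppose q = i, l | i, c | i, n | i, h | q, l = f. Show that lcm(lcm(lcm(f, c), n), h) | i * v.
l = f and l | i, thus f | i. Since c | i, lcm(f, c) | i. Since n | i, lcm(lcm(f, c), n) | i. q = i and h | q, hence h | i. From lcm(lcm(f, c), n) | i, lcm(lcm(lcm(f, c), n), h) | i. Then lcm(lcm(lcm(f, c), n), h) | i * v.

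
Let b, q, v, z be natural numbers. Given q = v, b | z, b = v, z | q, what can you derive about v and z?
v = z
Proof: q = v and z | q, hence z | v. b = v and b | z, thus v | z. Since z | v, z = v. Then v = z.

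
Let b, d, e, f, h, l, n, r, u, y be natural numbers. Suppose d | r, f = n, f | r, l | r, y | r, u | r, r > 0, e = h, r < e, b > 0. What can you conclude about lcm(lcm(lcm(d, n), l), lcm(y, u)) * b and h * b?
lcm(lcm(lcm(d, n), l), lcm(y, u)) * b < h * b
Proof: From f = n and f | r, n | r. Since d | r, lcm(d, n) | r. Because l | r, lcm(lcm(d, n), l) | r. y | r and u | r, so lcm(y, u) | r. Since lcm(lcm(d, n), l) | r, lcm(lcm(lcm(d, n), l), lcm(y, u)) | r. Since r > 0, lcm(lcm(lcm(d, n), l), lcm(y, u)) ≤ r. e = h and r < e, therefore r < h. lcm(lcm(lcm(d, n), l), lcm(y, u)) ≤ r, so lcm(lcm(lcm(d, n), l), lcm(y, u)) < h. Since b > 0, lcm(lcm(lcm(d, n), l), lcm(y, u)) * b < h * b.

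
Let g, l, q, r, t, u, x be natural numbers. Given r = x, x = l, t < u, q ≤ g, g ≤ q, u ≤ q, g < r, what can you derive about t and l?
t < l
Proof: Because r = x and x = l, r = l. q ≤ g and g ≤ q, thus q = g. Since u ≤ q, u ≤ g. g < r, so u < r. Since t < u, t < r. Since r = l, t < l.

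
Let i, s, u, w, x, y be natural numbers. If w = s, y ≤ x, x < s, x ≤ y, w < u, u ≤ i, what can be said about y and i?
y < i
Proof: x ≤ y and y ≤ x, thus x = y. w < u and u ≤ i, thus w < i. Since w = s, s < i. x < s, so x < i. Since x = y, y < i.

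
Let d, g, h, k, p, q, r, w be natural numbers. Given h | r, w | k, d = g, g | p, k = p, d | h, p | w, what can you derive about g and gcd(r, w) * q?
g | gcd(r, w) * q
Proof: d = g and d | h, therefore g | h. h | r, so g | r. Since k = p and w | k, w | p. p | w, so p = w. Since g | p, g | w. From g | r, g | gcd(r, w). Then g | gcd(r, w) * q.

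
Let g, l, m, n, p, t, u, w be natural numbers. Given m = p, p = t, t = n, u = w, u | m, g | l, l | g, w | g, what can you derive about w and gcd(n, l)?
w | gcd(n, l)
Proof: m = p and p = t, so m = t. Because t = n, m = n. Since u = w and u | m, w | m. From m = n, w | n. g | l and l | g, so g = l. Since w | g, w | l. w | n, so w | gcd(n, l).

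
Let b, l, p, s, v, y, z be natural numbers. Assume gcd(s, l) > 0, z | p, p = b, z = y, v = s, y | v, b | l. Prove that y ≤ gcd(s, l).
v = s and y | v, thus y | s. z = y and z | p, thus y | p. p = b, so y | b. Since b | l, y | l. Because y | s, y | gcd(s, l). gcd(s, l) > 0, so y ≤ gcd(s, l).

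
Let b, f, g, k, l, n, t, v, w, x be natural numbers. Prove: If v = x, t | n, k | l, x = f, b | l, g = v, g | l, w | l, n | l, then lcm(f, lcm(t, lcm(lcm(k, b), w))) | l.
v = x and x = f, hence v = f. Since g = v and g | l, v | l. Since v = f, f | l. Since t | n and n | l, t | l. Because k | l and b | l, lcm(k, b) | l. w | l, so lcm(lcm(k, b), w) | l. t | l, so lcm(t, lcm(lcm(k, b), w)) | l. Since f | l, lcm(f, lcm(t, lcm(lcm(k, b), w))) | l.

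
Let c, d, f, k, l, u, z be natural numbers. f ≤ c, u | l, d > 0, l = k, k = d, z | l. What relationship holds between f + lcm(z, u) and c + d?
f + lcm(z, u) ≤ c + d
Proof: Because l = k and k = d, l = d. z | l and u | l, so lcm(z, u) | l. Since l = d, lcm(z, u) | d. Since d > 0, lcm(z, u) ≤ d. f ≤ c, so f + lcm(z, u) ≤ c + d.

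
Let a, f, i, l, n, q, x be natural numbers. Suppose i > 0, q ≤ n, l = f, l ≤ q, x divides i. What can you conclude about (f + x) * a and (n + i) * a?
(f + x) * a ≤ (n + i) * a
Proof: Since l ≤ q and q ≤ n, l ≤ n. Since l = f, f ≤ n. x divides i and i > 0, hence x ≤ i. Since f ≤ n, f + x ≤ n + i. By multiplying by a non-negative, (f + x) * a ≤ (n + i) * a.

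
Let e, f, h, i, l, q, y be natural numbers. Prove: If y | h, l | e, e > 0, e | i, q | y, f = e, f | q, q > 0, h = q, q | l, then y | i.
Since f | q and q > 0, f ≤ q. From f = e, e ≤ q. Since q | l and l | e, q | e. e > 0, so q ≤ e. From e ≤ q, e = q. Since h = q and y | h, y | q. q | y, so q = y. Since e = q, e = y. From e | i, y | i.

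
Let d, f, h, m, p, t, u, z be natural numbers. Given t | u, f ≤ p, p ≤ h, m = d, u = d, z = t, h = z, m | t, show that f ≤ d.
u = d and t | u, hence t | d. m = d and m | t, so d | t. t | d, so t = d. h = z and z = t, so h = t. From f ≤ p and p ≤ h, f ≤ h. Since h = t, f ≤ t. Since t = d, f ≤ d.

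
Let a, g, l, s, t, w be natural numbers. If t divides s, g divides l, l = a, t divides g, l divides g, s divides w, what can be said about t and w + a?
t divides w + a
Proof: t divides s and s divides w, thus t divides w. Since g divides l and l divides g, g = l. l = a, so g = a. Since t divides g, t divides a. Since t divides w, t divides w + a.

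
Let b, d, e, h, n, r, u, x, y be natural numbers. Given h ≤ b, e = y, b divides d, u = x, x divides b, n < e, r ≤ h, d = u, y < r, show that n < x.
e = y and n < e, therefore n < y. y < r, so n < r. d = u and u = x, so d = x. b divides d, so b divides x. x divides b, so b = x. Since r ≤ h and h ≤ b, r ≤ b. b = x, so r ≤ x. Since n < r, n < x.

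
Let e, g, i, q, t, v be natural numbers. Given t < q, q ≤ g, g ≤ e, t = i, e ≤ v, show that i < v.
t < q and q ≤ g, thus t < g. Since t = i, i < g. Since g ≤ e, i < e. e ≤ v, so i < v.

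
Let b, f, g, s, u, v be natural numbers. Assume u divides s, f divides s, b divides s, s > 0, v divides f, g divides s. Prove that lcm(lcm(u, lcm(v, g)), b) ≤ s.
Since v divides f and f divides s, v divides s. Since g divides s, lcm(v, g) divides s. u divides s, so lcm(u, lcm(v, g)) divides s. Since b divides s, lcm(lcm(u, lcm(v, g)), b) divides s. Since s > 0, lcm(lcm(u, lcm(v, g)), b) ≤ s.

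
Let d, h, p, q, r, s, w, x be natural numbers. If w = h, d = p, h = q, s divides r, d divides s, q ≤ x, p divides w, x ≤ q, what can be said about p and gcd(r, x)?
p divides gcd(r, x)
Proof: d divides s and s divides r, so d divides r. Since d = p, p divides r. Since w = h and h = q, w = q. q ≤ x and x ≤ q, therefore q = x. Since w = q, w = x. Since p divides w, p divides x. Since p divides r, p divides gcd(r, x).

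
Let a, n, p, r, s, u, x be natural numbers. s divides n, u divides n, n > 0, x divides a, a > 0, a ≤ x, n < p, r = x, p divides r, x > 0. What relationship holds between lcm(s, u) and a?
lcm(s, u) < a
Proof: Because s divides n and u divides n, lcm(s, u) divides n. Since n > 0, lcm(s, u) ≤ n. x divides a and a > 0, therefore x ≤ a. Since a ≤ x, x = a. Because r = x and p divides r, p divides x. Because x > 0, p ≤ x. n < p, so n < x. Since x = a, n < a. Since lcm(s, u) ≤ n, lcm(s, u) < a.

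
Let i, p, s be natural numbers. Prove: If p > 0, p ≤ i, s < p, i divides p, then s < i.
From i divides p and p > 0, i ≤ p. p ≤ i, so p = i. s < p, so s < i.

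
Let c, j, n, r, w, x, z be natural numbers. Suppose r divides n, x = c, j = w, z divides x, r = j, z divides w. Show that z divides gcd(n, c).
r = j and r divides n, thus j divides n. Since j = w, w divides n. From z divides w, z divides n. x = c and z divides x, hence z divides c. z divides n, so z divides gcd(n, c).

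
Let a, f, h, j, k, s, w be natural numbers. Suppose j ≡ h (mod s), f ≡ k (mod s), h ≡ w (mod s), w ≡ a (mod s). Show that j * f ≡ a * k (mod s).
Since j ≡ h (mod s) and h ≡ w (mod s), j ≡ w (mod s). Since w ≡ a (mod s), j ≡ a (mod s). f ≡ k (mod s), so j * f ≡ a * k (mod s).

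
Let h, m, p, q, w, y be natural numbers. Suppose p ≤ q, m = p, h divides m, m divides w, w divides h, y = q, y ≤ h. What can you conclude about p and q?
p = q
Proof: m divides w and w divides h, hence m divides h. h divides m, so h = m. From y = q and y ≤ h, q ≤ h. Since h = m, q ≤ m. Since m = p, q ≤ p. Since p ≤ q, p = q.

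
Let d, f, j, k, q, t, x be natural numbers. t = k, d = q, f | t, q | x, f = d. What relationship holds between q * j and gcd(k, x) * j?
q * j | gcd(k, x) * j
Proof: Because f = d and d = q, f = q. t = k and f | t, hence f | k. Because f = q, q | k. q | x, so q | gcd(k, x). Then q * j | gcd(k, x) * j.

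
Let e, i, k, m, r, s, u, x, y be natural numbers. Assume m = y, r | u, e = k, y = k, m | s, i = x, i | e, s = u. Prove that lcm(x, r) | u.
e = k and i | e, thus i | k. m = y and y = k, therefore m = k. From m | s, k | s. s = u, so k | u. Since i | k, i | u. i = x, so x | u. r | u, so lcm(x, r) | u.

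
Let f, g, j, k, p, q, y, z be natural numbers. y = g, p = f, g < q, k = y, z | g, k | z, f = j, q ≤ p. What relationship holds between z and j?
z < j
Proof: k = y and y = g, therefore k = g. k | z, so g | z. Since z | g, g = z. From p = f and f = j, p = j. From g < q and q ≤ p, g < p. Since p = j, g < j. g = z, so z < j.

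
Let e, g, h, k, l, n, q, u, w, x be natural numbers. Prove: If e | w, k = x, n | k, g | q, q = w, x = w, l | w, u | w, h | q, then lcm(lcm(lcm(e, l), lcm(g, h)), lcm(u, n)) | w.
From e | w and l | w, lcm(e, l) | w. Because g | q and h | q, lcm(g, h) | q. q = w, so lcm(g, h) | w. From lcm(e, l) | w, lcm(lcm(e, l), lcm(g, h)) | w. k = x and x = w, therefore k = w. Since n | k, n | w. u | w, so lcm(u, n) | w. Because lcm(lcm(e, l), lcm(g, h)) | w, lcm(lcm(lcm(e, l), lcm(g, h)), lcm(u, n)) | w.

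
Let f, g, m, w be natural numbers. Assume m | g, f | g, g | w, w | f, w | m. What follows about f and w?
f = w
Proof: Because w | m and m | g, w | g. Since g | w, g = w. Since f | g, f | w. Since w | f, f = w.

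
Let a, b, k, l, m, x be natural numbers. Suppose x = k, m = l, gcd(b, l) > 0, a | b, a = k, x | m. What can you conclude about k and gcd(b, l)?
k ≤ gcd(b, l)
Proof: Since a = k and a | b, k | b. Since m = l and x | m, x | l. Since x = k, k | l. Since k | b, k | gcd(b, l). Because gcd(b, l) > 0, k ≤ gcd(b, l).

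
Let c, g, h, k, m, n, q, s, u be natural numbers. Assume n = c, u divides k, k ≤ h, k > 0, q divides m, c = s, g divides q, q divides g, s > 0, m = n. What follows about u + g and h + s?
u + g ≤ h + s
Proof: Because u divides k and k > 0, u ≤ k. From k ≤ h, u ≤ h. n = c and c = s, thus n = s. From q divides g and g divides q, q = g. q divides m, so g divides m. Since m = n, g divides n. n = s, so g divides s. Since s > 0, g ≤ s. u ≤ h, so u + g ≤ h + s.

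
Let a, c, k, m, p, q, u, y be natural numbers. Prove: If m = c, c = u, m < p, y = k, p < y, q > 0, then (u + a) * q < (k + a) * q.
m = c and c = u, thus m = u. Since m < p, u < p. y = k and p < y, hence p < k. u < p, so u < k. Then u + a < k + a. Because q > 0, (u + a) * q < (k + a) * q.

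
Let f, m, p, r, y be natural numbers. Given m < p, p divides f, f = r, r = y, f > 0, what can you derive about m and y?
m < y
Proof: p divides f and f > 0, hence p ≤ f. f = r, so p ≤ r. r = y, so p ≤ y. Since m < p, m < y.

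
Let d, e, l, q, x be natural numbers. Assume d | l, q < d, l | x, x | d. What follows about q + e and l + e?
q + e < l + e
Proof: l | x and x | d, so l | d. d | l, so d = l. q < d, so q < l. Then q + e < l + e.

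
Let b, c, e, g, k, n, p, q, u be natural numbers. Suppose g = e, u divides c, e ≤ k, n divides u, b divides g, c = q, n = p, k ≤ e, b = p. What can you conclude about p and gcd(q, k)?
p divides gcd(q, k)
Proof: n = p and n divides u, therefore p divides u. From c = q and u divides c, u divides q. Since p divides u, p divides q. From e ≤ k and k ≤ e, e = k. g = e, so g = k. b = p and b divides g, thus p divides g. g = k, so p divides k. p divides q, so p divides gcd(q, k).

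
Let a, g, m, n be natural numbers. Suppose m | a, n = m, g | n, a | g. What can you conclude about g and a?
g = a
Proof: n = m and g | n, hence g | m. Since m | a, g | a. a | g, so g = a.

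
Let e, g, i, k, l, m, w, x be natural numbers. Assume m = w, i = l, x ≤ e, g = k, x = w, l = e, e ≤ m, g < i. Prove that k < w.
m = w and e ≤ m, hence e ≤ w. Since x = w and x ≤ e, w ≤ e. e ≤ w, so e = w. Because i = l and l = e, i = e. g = k and g < i, hence k < i. Since i = e, k < e. e = w, so k < w.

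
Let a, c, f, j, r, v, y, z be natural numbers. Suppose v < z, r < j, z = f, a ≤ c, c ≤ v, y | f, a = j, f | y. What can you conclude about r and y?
r < y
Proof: a ≤ c and c ≤ v, thus a ≤ v. a = j, so j ≤ v. f | y and y | f, hence f = y. z = f, so z = y. v < z, so v < y. j ≤ v, so j < y. r < j, so r < y.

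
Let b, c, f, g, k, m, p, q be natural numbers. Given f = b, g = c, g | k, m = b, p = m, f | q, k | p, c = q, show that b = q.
f = b and f | q, hence b | q. g = c and g | k, hence c | k. Since c = q, q | k. Because p = m and k | p, k | m. m = b, so k | b. Since q | k, q | b. From b | q, b = q.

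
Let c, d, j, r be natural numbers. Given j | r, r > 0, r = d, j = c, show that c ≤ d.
j | r and r > 0, thus j ≤ r. j = c, so c ≤ r. r = d, so c ≤ d.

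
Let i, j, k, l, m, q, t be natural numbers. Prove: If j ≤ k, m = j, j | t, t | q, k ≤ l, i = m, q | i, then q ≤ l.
Because j | t and t | q, j | q. From i = m and q | i, q | m. Since m = j, q | j. j | q, so j = q. j ≤ k and k ≤ l, therefore j ≤ l. Since j = q, q ≤ l.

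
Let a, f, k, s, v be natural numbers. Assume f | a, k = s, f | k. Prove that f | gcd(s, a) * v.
k = s and f | k, therefore f | s. From f | a, f | gcd(s, a). Then f | gcd(s, a) * v.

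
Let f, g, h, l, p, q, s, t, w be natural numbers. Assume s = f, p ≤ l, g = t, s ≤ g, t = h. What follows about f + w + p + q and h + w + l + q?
f + w + p + q ≤ h + w + l + q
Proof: Because g = t and t = h, g = h. Since s ≤ g, s ≤ h. Because s = f, f ≤ h. Then f + w ≤ h + w. p ≤ l, so f + w + p ≤ h + w + l. Then f + w + p + q ≤ h + w + l + q.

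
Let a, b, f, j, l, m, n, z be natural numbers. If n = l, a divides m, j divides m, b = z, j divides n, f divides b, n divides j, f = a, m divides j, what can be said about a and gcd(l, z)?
a divides gcd(l, z)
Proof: Because m divides j and j divides m, m = j. From j divides n and n divides j, j = n. Because m = j, m = n. n = l, so m = l. From a divides m, a divides l. Since b = z and f divides b, f divides z. f = a, so a divides z. Since a divides l, a divides gcd(l, z).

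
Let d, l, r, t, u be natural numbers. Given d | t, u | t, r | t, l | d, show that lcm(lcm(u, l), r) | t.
From l | d and d | t, l | t. Since u | t, lcm(u, l) | t. From r | t, lcm(lcm(u, l), r) | t.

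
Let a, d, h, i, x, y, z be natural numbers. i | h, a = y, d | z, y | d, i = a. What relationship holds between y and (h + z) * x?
y | (h + z) * x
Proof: Since i = a and i | h, a | h. Since a = y, y | h. y | d and d | z, hence y | z. y | h, so y | h + z. Then y | (h + z) * x.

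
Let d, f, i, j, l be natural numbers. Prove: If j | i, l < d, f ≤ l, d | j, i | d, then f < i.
Since d | j and j | i, d | i. Because i | d, d = i. l < d, so l < i. Since f ≤ l, f < i.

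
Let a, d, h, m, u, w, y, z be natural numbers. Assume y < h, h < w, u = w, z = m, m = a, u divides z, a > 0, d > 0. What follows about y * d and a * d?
y * d < a * d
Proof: Since y < h and h < w, y < w. z = m and m = a, therefore z = a. u divides z, so u divides a. u = w, so w divides a. a > 0, so w ≤ a. y < w, so y < a. Since d > 0, by multiplying by a positive, y * d < a * d.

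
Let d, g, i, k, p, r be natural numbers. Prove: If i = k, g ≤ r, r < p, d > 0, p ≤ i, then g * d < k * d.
g ≤ r and r < p, hence g < p. Because i = k and p ≤ i, p ≤ k. Since g < p, g < k. d > 0, so g * d < k * d.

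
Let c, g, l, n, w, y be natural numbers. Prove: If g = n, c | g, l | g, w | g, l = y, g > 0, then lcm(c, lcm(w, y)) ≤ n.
Since l = y and l | g, y | g. From w | g, lcm(w, y) | g. c | g, so lcm(c, lcm(w, y)) | g. g > 0, so lcm(c, lcm(w, y)) ≤ g. Since g = n, lcm(c, lcm(w, y)) ≤ n.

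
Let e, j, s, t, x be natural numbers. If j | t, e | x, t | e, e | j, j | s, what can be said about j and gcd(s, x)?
j | gcd(s, x)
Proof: j | t and t | e, thus j | e. Since e | j, e = j. Because e | x, j | x. Since j | s, j | gcd(s, x).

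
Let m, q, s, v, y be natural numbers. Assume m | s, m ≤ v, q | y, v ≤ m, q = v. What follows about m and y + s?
m | y + s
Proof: v ≤ m and m ≤ v, hence v = m. Since q = v, q = m. q | y, so m | y. Since m | s, m | y + s.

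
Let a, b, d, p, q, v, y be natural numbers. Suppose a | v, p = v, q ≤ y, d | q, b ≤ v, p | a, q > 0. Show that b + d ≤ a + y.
Because p = v and p | a, v | a. a | v, so v = a. Because b ≤ v, b ≤ a. Since d | q and q > 0, d ≤ q. q ≤ y, so d ≤ y. b ≤ a, so b + d ≤ a + y.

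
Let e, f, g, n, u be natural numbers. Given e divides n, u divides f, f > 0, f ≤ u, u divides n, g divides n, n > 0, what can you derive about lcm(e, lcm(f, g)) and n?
lcm(e, lcm(f, g)) ≤ n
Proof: u divides f and f > 0, thus u ≤ f. Since f ≤ u, u = f. u divides n, so f divides n. Since g divides n, lcm(f, g) divides n. e divides n, so lcm(e, lcm(f, g)) divides n. n > 0, so lcm(e, lcm(f, g)) ≤ n.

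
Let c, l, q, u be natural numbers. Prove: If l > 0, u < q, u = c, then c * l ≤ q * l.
Because u = c and u < q, c < q. Combined with l > 0, by multiplying by a positive, c * l < q * l. Then c * l ≤ q * l.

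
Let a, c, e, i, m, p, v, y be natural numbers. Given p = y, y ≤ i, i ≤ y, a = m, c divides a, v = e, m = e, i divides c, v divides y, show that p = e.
Because i ≤ y and y ≤ i, i = y. a = m and c divides a, therefore c divides m. Since i divides c, i divides m. Since m = e, i divides e. i = y, so y divides e. Since v = e and v divides y, e divides y. y divides e, so y = e. From p = y, p = e.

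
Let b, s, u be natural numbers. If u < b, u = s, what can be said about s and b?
s < b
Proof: u = s and u < b. By substitution, s < b.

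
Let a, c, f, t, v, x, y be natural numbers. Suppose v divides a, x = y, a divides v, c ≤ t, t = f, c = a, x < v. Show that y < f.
From x = y and x < v, y < v. Because a divides v and v divides a, a = v. c = a, so c = v. Since c ≤ t, v ≤ t. Since t = f, v ≤ f. Because y < v, y < f.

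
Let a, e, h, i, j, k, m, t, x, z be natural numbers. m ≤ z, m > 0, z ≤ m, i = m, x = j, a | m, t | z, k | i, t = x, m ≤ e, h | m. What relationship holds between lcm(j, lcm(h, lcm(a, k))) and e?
lcm(j, lcm(h, lcm(a, k))) ≤ e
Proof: z ≤ m and m ≤ z, so z = m. Because t = x and t | z, x | z. Since x = j, j | z. Since z = m, j | m. i = m and k | i, therefore k | m. a | m, so lcm(a, k) | m. Since h | m, lcm(h, lcm(a, k)) | m. j | m, so lcm(j, lcm(h, lcm(a, k))) | m. Since m > 0, lcm(j, lcm(h, lcm(a, k))) ≤ m. Since m ≤ e, lcm(j, lcm(h, lcm(a, k))) ≤ e.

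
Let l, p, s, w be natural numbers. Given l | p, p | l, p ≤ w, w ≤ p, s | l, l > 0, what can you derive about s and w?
s ≤ w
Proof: l | p and p | l, hence l = p. Because p ≤ w and w ≤ p, p = w. l = p, so l = w. s | l and l > 0, so s ≤ l. l = w, so s ≤ w.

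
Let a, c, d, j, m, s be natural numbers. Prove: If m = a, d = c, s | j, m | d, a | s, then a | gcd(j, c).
Since a | s and s | j, a | j. Since m = a and m | d, a | d. d = c, so a | c. Since a | j, a | gcd(j, c).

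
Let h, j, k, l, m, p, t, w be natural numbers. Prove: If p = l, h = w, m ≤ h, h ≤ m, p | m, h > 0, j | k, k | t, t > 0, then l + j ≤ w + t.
m ≤ h and h ≤ m, so m = h. From p | m, p | h. Since h > 0, p ≤ h. h = w, so p ≤ w. From p = l, l ≤ w. j | k and k | t, therefore j | t. t > 0, so j ≤ t. Since l ≤ w, l + j ≤ w + t.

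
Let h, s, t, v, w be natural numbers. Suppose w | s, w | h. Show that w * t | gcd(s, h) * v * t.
w | s and w | h, therefore w | gcd(s, h). Then w | gcd(s, h) * v. Then w * t | gcd(s, h) * v * t.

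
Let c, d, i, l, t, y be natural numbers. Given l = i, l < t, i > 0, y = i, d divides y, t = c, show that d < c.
y = i and d divides y, thus d divides i. From i > 0, d ≤ i. l = i and l < t, hence i < t. Since t = c, i < c. Since d ≤ i, d < c.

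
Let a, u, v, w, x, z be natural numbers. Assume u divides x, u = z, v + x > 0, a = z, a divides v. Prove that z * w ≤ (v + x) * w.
Since a = z and a divides v, z divides v. u = z and u divides x, hence z divides x. z divides v, so z divides v + x. Since v + x > 0, z ≤ v + x. By multiplying by a non-negative, z * w ≤ (v + x) * w.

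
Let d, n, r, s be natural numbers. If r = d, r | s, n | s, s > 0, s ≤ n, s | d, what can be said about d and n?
d = n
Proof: Since n | s and s > 0, n ≤ s. Because s ≤ n, n = s. Because r = d and r | s, d | s. Since s | d, s = d. n = s, so n = d. Then d = n.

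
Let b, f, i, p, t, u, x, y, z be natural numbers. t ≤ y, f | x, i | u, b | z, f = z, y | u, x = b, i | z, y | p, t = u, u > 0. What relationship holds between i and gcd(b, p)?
i | gcd(b, p)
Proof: x = b and f | x, therefore f | b. Since f = z, z | b. b | z, so z = b. Since i | z, i | b. From y | u and u > 0, y ≤ u. t = u and t ≤ y, therefore u ≤ y. Since y ≤ u, y = u. Since y | p, u | p. i | u, so i | p. Since i | b, i | gcd(b, p).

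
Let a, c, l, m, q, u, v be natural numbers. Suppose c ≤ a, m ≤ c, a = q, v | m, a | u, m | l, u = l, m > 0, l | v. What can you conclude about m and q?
m = q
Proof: m ≤ c and c ≤ a, therefore m ≤ a. l | v and v | m, thus l | m. m | l, so l = m. From u = l, u = m. Since a | u, a | m. m > 0, so a ≤ m. m ≤ a, so m = a. Since a = q, m = q.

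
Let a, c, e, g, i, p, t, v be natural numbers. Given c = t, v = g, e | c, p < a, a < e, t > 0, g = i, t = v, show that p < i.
t = v and v = g, hence t = g. Since g = i, t = i. p < a and a < e, so p < e. Since c = t and e | c, e | t. t > 0, so e ≤ t. Since p < e, p < t. Since t = i, p < i.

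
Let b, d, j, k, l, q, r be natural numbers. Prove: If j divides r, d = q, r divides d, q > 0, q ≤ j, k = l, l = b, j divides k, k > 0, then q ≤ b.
Since d = q and r divides d, r divides q. Because j divides r, j divides q. Since q > 0, j ≤ q. Since q ≤ j, j = q. k = l and l = b, thus k = b. Since j divides k and k > 0, j ≤ k. k = b, so j ≤ b. Since j = q, q ≤ b.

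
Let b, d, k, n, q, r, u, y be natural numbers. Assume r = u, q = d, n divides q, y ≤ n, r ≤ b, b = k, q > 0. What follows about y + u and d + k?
y + u ≤ d + k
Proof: From n divides q and q > 0, n ≤ q. Since y ≤ n, y ≤ q. Since q = d, y ≤ d. Since b = k and r ≤ b, r ≤ k. r = u, so u ≤ k. y ≤ d, so y + u ≤ d + k.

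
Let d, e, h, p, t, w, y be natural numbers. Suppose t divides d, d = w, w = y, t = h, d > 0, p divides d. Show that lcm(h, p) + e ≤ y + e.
From d = w and w = y, d = y. t = h and t divides d, so h divides d. Since p divides d, lcm(h, p) divides d. Because d > 0, lcm(h, p) ≤ d. Since d = y, lcm(h, p) ≤ y. Then lcm(h, p) + e ≤ y + e.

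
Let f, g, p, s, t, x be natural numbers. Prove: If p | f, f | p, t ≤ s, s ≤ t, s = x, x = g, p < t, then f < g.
p | f and f | p, thus p = f. Since t ≤ s and s ≤ t, t = s. Since s = x, t = x. x = g, so t = g. p < t, so p < g. Because p = f, f < g.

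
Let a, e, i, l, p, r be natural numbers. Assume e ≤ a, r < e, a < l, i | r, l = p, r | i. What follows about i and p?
i < p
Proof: Because r | i and i | r, r = i. From r < e and e ≤ a, r < a. Since r = i, i < a. l = p and a < l, thus a < p. Since i < a, i < p.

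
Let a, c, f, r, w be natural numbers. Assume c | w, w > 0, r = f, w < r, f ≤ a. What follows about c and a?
c < a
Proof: c | w and w > 0, so c ≤ w. From r = f and w < r, w < f. f ≤ a, so w < a. Since c ≤ w, c < a.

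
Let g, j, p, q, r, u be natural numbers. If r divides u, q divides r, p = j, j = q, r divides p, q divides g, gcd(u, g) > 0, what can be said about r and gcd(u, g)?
r ≤ gcd(u, g)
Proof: Because p = j and j = q, p = q. r divides p, so r divides q. Since q divides r, q = r. q divides g, so r divides g. Since r divides u, r divides gcd(u, g). gcd(u, g) > 0, so r ≤ gcd(u, g).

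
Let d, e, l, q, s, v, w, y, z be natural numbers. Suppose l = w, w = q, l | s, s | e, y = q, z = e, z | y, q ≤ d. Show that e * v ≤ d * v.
l = w and w = q, therefore l = q. Since l | s, q | s. s | e, so q | e. z = e and z | y, therefore e | y. Since y = q, e | q. Since q | e, q = e. Since q ≤ d, e ≤ d. Then e * v ≤ d * v.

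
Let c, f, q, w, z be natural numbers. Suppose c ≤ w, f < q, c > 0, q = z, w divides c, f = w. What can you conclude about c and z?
c < z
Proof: From w divides c and c > 0, w ≤ c. Since c ≤ w, w = c. Since f = w, f = c. Because q = z and f < q, f < z. Since f = c, c < z.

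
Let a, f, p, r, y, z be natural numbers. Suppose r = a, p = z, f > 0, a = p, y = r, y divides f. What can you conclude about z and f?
z ≤ f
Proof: r = a and a = p, thus r = p. Since y = r and y divides f, r divides f. Since r = p, p divides f. Since f > 0, p ≤ f. Since p = z, z ≤ f.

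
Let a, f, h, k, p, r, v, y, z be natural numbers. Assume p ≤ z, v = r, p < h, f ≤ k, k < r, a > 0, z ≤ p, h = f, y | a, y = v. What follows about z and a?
z < a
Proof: p ≤ z and z ≤ p, hence p = z. h = f and p < h, thus p < f. Since f ≤ k, p < k. Since p = z, z < k. Since y = v and v = r, y = r. Since y | a, r | a. Since a > 0, r ≤ a. k < r, so k < a. z < k, so z < a.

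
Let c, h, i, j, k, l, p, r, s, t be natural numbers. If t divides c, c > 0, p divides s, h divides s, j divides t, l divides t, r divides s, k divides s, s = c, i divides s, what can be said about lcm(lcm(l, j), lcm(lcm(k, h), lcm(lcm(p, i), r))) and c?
lcm(lcm(l, j), lcm(lcm(k, h), lcm(lcm(p, i), r))) ≤ c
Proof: From l divides t and j divides t, lcm(l, j) divides t. Since t divides c, lcm(l, j) divides c. Because k divides s and h divides s, lcm(k, h) divides s. Since p divides s and i divides s, lcm(p, i) divides s. r divides s, so lcm(lcm(p, i), r) divides s. lcm(k, h) divides s, so lcm(lcm(k, h), lcm(lcm(p, i), r)) divides s. Since s = c, lcm(lcm(k, h), lcm(lcm(p, i), r)) divides c. lcm(l, j) divides c, so lcm(lcm(l, j), lcm(lcm(k, h), lcm(lcm(p, i), r))) divides c. Since c > 0, lcm(lcm(l, j), lcm(lcm(k, h), lcm(lcm(p, i), r))) ≤ c.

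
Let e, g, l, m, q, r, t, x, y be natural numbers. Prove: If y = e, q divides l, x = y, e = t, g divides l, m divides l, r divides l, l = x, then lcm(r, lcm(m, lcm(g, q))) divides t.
l = x and x = y, thus l = y. Since y = e, l = e. Since e = t, l = t. g divides l and q divides l, thus lcm(g, q) divides l. From m divides l, lcm(m, lcm(g, q)) divides l. r divides l, so lcm(r, lcm(m, lcm(g, q))) divides l. l = t, so lcm(r, lcm(m, lcm(g, q))) divides t.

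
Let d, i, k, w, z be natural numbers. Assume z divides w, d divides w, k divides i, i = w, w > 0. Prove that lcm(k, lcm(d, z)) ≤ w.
i = w and k divides i, therefore k divides w. Because d divides w and z divides w, lcm(d, z) divides w. Since k divides w, lcm(k, lcm(d, z)) divides w. w > 0, so lcm(k, lcm(d, z)) ≤ w.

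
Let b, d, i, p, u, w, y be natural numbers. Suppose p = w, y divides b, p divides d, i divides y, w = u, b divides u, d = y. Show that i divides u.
Because y divides b and b divides u, y divides u. p = w and p divides d, hence w divides d. Because d = y, w divides y. w = u, so u divides y. y divides u, so y = u. i divides y, so i divides u.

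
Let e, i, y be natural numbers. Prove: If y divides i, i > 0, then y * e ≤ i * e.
Since y divides i and i > 0, y ≤ i. By multiplying by a non-negative, y * e ≤ i * e.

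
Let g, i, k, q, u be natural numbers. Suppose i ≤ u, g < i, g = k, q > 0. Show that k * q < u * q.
g = k and g < i, therefore k < i. i ≤ u, so k < u. q > 0, so k * q < u * q.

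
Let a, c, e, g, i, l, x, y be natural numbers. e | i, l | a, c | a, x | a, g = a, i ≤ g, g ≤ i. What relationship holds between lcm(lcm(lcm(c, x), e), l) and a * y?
lcm(lcm(lcm(c, x), e), l) | a * y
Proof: c | a and x | a, hence lcm(c, x) | a. i ≤ g and g ≤ i, therefore i = g. Since g = a, i = a. e | i, so e | a. Since lcm(c, x) | a, lcm(lcm(c, x), e) | a. l | a, so lcm(lcm(lcm(c, x), e), l) | a. Then lcm(lcm(lcm(c, x), e), l) | a * y.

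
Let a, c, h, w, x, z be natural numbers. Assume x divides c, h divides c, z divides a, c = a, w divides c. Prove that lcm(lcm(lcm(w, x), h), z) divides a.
Because w divides c and x divides c, lcm(w, x) divides c. Since h divides c, lcm(lcm(w, x), h) divides c. From c = a, lcm(lcm(w, x), h) divides a. From z divides a, lcm(lcm(lcm(w, x), h), z) divides a.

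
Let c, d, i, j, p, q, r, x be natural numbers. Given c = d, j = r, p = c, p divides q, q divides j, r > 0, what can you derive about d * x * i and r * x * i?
d * x * i ≤ r * x * i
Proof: p divides q and q divides j, therefore p divides j. Since p = c, c divides j. Since j = r, c divides r. Because c = d, d divides r. Since r > 0, d ≤ r. By multiplying by a non-negative, d * x ≤ r * x. By multiplying by a non-negative, d * x * i ≤ r * x * i.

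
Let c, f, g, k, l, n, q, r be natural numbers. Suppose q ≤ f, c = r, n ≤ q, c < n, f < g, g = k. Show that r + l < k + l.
Since n ≤ q and q ≤ f, n ≤ f. From f < g, n < g. c < n, so c < g. Since c = r, r < g. Since g = k, r < k. Then r + l < k + l.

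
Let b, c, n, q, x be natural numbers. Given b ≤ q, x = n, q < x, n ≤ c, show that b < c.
Since x = n and q < x, q < n. n ≤ c, so q < c. b ≤ q, so b < c.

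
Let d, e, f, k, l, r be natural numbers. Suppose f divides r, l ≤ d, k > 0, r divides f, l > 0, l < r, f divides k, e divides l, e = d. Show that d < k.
e divides l and l > 0, hence e ≤ l. e = d, so d ≤ l. Since l ≤ d, l = d. l < r, so d < r. Because f divides r and r divides f, f = r. Since f divides k and k > 0, f ≤ k. f = r, so r ≤ k. d < r, so d < k.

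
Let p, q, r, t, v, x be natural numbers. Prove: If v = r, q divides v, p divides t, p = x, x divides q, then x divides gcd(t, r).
p = x and p divides t, hence x divides t. Since v = r and q divides v, q divides r. Since x divides q, x divides r. x divides t, so x divides gcd(t, r).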